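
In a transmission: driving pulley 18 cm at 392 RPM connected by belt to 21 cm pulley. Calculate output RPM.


Given: D1 = 18 cm, w1 = 392 RPM, D2 = 21 cm
Using D1*w1 = D2*w2
w2 = D1*w1 / D2
w2 = 18*392 / 21
w2 = 7056 / 21
w2 = 336 RPM

336 RPM


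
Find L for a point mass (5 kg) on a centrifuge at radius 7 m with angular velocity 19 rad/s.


Given: m = 5 kg, r = 7 m, omega = 19 rad/s
For a point mass: I = m*r^2
I = 5*7^2 = 5*49 = 245
L = I*omega = 245*19
L = 4655 kg*m^2/s

4655 kg*m^2/s


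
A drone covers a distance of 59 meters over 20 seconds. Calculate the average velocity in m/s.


Given: distance d = 59 m, time t = 20 s
Using v = d / t
v = 59 / 20
v = 59/20 m/s

59/20 m/s


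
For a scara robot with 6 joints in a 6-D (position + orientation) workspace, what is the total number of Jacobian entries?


Given: task space dimension = 6, joints = 6
Jacobian is a 6 x 6 matrix
Total entries = rows * columns
Total = 6 * 6
Total = 36

36


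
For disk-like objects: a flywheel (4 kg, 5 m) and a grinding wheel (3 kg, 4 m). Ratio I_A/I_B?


Given: M1=4 kg, R1=5 m, M2=3 kg, R2=4 m
For a disk: I = (1/2)*M*R^2, so I_A/I_B = (M1*R1^2)/(M2*R2^2)
M1*R1^2 = 4*25 = 100
M2*R2^2 = 3*16 = 48
I_A/I_B = 100/48 = 25/12

25/12


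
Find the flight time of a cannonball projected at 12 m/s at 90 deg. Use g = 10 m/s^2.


Given: v0 = 12 m/s, theta = 90 deg, g = 10 m/s^2
sin(90) = 1
Using T = 2*v0*sin(theta) / g
T = 2*12*1 / 10
T = 24 / 10
T = 12/5 s

12/5 s


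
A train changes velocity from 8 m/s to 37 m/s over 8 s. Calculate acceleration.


Given: initial velocity v0 = 8 m/s, final velocity v = 37 m/s, time t = 8 s
Using a = (v - v0) / t
a = (37 - 8) / 8
a = 29 / 8
a = 29/8 m/s^2

29/8 m/s^2


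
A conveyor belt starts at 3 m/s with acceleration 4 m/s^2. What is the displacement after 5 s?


Given: v0 = 3 m/s, a = 4 m/s^2, t = 5 s
Using s = v0*t + (1/2)*a*t^2
s = 3*5 + (1/2)*4*5^2
s = 15 + (1/2)*100
s = 15 + 50
s = 65

65 m


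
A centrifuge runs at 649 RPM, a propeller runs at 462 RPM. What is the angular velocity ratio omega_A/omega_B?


Given: RPM_A = 649, RPM_B = 462
omega = 2*pi*RPM/60, so omega_A/omega_B = RPM_A / RPM_B
omega_A/omega_B = 649 / 462
omega_A/omega_B = 59/42

59/42


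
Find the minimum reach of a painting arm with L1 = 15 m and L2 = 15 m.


Given: L1 = 15 m, L2 = 15 m
For a 2-link planar arm, min reach = |L1 - L2| (second link folded back)
Min reach = |15 - 15|
Min reach = 0 m

0 m


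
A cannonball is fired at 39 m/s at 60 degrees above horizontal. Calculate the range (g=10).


Given: v0 = 39 m/s, theta = 60 deg, g = 10 m/s^2
sin(2*60) = sin(120) = sqrt(3)/2
Using R = v0^2 * sin(2*theta) / g
R = 39^2 * (sqrt(3)/2) / 10
R = 1521 * sqrt(3) / 20
R = 1521/20*sqrt(3) m

1521/20*sqrt(3) m


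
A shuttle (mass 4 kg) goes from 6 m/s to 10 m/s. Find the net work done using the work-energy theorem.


Given: m = 4 kg, v0 = 6 m/s, v = 10 m/s
Using W = (1/2)*m*(v^2 - v0^2)
v^2 = 10^2 = 100
v0^2 = 6^2 = 36
v^2 - v0^2 = 100 - 36 = 64
W = (1/2)*4*64 = 128 J

128 J


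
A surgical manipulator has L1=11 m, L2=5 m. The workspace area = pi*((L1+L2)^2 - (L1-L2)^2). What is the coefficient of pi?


Given: L1 = 11, L2 = 5
(L1+L2)^2 = (16)^2 = 256
(L1-L2)^2 = (6)^2 = 36
Difference = 256 - 36 = 220
This equals 4*L1*L2 = 4*11*5 = 220
Workspace area = 220*pi

220


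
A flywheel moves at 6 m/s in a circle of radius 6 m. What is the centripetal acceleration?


Given: v = 6 m/s, r = 6 m
Using a_c = v^2 / r
a_c = 6^2 / 6
a_c = 36 / 6
a_c = 6 m/s^2

6 m/s^2


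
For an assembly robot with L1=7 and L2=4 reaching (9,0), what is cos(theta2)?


Given: L1 = 7, L2 = 4, target (x, y) = (9, 0)
Using cos(theta2) = (x^2 + y^2 - L1^2 - L2^2) / (2*L1*L2)
x^2 + y^2 = 9^2 + 0 = 81
L1^2 + L2^2 = 49 + 16 = 65
Numerator = 81 - 65 = 16
Denominator = 2*7*4 = 56
cos(theta2) = 16/56 = 2/7

2/7


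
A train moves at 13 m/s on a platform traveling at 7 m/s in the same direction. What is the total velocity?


Given: object velocity = 13 m/s, platform velocity = 7 m/s (same direction)
Using classical velocity addition: v_total = v_object + v_platform
v_total = 13 + 7
v_total = 20 m/s

20 m/s


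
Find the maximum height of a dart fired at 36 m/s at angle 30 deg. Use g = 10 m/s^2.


Given: v0 = 36 m/s, theta = 30 deg, g = 10 m/s^2
sin^2(30) = 1/4
Using H = v0^2 * sin^2(theta) / (2*g)
H = 36^2 * 1/4 / (2*10)
H = 1296 * 1/4 / 20
H = 324 / 20
H = 81/5 m

81/5 m


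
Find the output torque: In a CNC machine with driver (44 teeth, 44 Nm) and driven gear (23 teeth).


Given: N1 = 44, N2 = 23, T1 = 44 Nm
Using T2/T1 = N2/N1
T2 = T1 * N2 / N1
T2 = 44 * 23 / 44
T2 = 1012 / 44
T2 = 23 Nm

23 Nm


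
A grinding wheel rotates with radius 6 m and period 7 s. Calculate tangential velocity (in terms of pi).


Given: radius r = 6 m, period T = 7 s
Using v = 2*pi*r / T
v = 2*pi*6 / 7
v = 12*pi / 7
v = 12/7*pi m/s

12/7*pi m/s


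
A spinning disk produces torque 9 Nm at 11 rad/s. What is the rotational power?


Given: tau = 9 Nm, omega = 11 rad/s
Using P = tau * omega
P = 9 * 11
P = 99 W

99 W


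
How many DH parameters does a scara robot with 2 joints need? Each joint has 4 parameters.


Given: 2 joints, 4 DH parameters per joint (d, theta, a, alpha)
Total DH parameters = number_of_joints * 4
Total = 2 * 4
Total = 8

8


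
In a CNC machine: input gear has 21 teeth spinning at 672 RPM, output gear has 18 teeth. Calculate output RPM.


Given: N1 = 21 teeth, w1 = 672 RPM, N2 = 18 teeth
Using N1*w1 = N2*w2
w2 = N1*w1 / N2
w2 = 21*672 / 18
w2 = 14112 / 18
w2 = 784 RPM

784 RPM


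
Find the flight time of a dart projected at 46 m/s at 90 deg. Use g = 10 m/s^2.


Given: v0 = 46 m/s, theta = 90 deg, g = 10 m/s^2
sin(90) = 1
Using T = 2*v0*sin(theta) / g
T = 2*46*1 / 10
T = 92 / 10
T = 46/5 s

46/5 s


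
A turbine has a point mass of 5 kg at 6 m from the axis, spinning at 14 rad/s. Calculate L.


Given: m = 5 kg, r = 6 m, omega = 14 rad/s
For a point mass: I = m*r^2
I = 5*6^2 = 5*36 = 180
L = I*omega = 180*14
L = 2520 kg*m^2/s

2520 kg*m^2/s


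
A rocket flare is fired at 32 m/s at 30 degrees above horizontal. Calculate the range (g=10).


Given: v0 = 32 m/s, theta = 30 deg, g = 10 m/s^2
sin(2*30) = sin(60) = sqrt(3)/2
Using R = v0^2 * sin(2*theta) / g
R = 32^2 * (sqrt(3)/2) / 10
R = 1024 * sqrt(3) / 20
R = 256/5*sqrt(3) m

256/5*sqrt(3) m


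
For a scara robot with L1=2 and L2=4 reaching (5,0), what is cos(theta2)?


Given: L1 = 2, L2 = 4, target (x, y) = (5, 0)
Using cos(theta2) = (x^2 + y^2 - L1^2 - L2^2) / (2*L1*L2)
x^2 + y^2 = 5^2 + 0 = 25
L1^2 + L2^2 = 4 + 16 = 20
Numerator = 25 - 20 = 5
Denominator = 2*2*4 = 16
cos(theta2) = 5/16 = 5/16

5/16


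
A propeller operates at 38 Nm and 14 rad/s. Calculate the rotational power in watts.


Given: tau = 38 Nm, omega = 14 rad/s
Using P = tau * omega
P = 38 * 14
P = 532 W

532 W


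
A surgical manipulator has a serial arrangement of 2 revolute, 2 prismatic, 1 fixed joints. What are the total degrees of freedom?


Given: serial robot with 2 revolute, 2 prismatic, 1 fixed joints
DOF contribution per joint type: revolute=1, prismatic=1, spherical=3, fixed=0
DOF = 2*1 + 2*1 + 1*0
DOF = 4

4


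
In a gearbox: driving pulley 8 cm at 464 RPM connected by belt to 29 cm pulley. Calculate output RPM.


Given: D1 = 8 cm, w1 = 464 RPM, D2 = 29 cm
Using D1*w1 = D2*w2
w2 = D1*w1 / D2
w2 = 8*464 / 29
w2 = 3712 / 29
w2 = 128 RPM

128 RPM


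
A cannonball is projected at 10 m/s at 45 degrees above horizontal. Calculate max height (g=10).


Given: v0 = 10 m/s, theta = 45 deg, g = 10 m/s^2
sin^2(45) = 1/2
Using H = v0^2 * sin^2(theta) / (2*g)
H = 10^2 * 1/2 / (2*10)
H = 100 * 1/2 / 20
H = 50 / 20
H = 5/2 m

5/2 m


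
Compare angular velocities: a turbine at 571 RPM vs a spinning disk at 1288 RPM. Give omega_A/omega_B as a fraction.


Given: RPM_A = 571, RPM_B = 1288
omega = 2*pi*RPM/60, so omega_A/omega_B = RPM_A / RPM_B
omega_A/omega_B = 571 / 1288
omega_A/omega_B = 571/1288

571/1288


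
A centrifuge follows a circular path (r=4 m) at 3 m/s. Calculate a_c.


Given: v = 3 m/s, r = 4 m
Using a_c = v^2 / r
a_c = 3^2 / 4
a_c = 9 / 4
a_c = 9/4 m/s^2

9/4 m/s^2


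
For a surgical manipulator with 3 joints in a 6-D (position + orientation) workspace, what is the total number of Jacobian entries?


Given: task space dimension = 6, joints = 3
Jacobian is a 6 x 3 matrix
Total entries = rows * columns
Total = 6 * 3
Total = 18

18


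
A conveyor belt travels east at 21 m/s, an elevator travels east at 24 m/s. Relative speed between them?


Given: v_A = 21 m/s east, v_B = 24 m/s east
Both move in the same direction; relative speed = |v_A - v_B|
|21 - 24| = |-3|
= 3 m/s

3 m/s


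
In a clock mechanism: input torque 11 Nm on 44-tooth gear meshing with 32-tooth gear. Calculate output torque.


Given: N1 = 44, N2 = 32, T1 = 11 Nm
Using T2/T1 = N2/N1
T2 = T1 * N2 / N1
T2 = 11 * 32 / 44
T2 = 352 / 44
T2 = 8 Nm

8 Nm


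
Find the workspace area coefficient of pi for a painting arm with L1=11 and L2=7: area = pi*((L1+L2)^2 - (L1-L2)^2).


Given: L1 = 11, L2 = 7
(L1+L2)^2 = (18)^2 = 324
(L1-L2)^2 = (4)^2 = 16
Difference = 324 - 16 = 308
This equals 4*L1*L2 = 4*11*7 = 308
Workspace area = 308*pi

308


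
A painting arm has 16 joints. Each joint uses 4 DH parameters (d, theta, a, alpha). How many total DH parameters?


Given: 16 joints, 4 DH parameters per joint (d, theta, a, alpha)
Total DH parameters = number_of_joints * 4
Total = 16 * 4
Total = 64

64


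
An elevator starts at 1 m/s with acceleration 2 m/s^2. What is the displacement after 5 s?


Given: v0 = 1 m/s, a = 2 m/s^2, t = 5 s
Using s = v0*t + (1/2)*a*t^2
s = 1*5 + (1/2)*2*5^2
s = 5 + (1/2)*50
s = 5 + 25
s = 30

30 m


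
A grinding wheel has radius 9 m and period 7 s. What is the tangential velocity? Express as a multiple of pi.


Given: radius r = 9 m, period T = 7 s
Using v = 2*pi*r / T
v = 2*pi*9 / 7
v = 18*pi / 7
v = 18/7*pi m/s

18/7*pi m/s


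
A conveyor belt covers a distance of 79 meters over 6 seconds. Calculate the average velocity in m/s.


Given: distance d = 79 m, time t = 6 s
Using v = d / t
v = 79 / 6
v = 79/6 m/s

79/6 m/s


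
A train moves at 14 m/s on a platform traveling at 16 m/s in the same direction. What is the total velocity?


Given: object velocity = 14 m/s, platform velocity = 16 m/s (same direction)
Using classical velocity addition: v_total = v_object + v_platform
v_total = 14 + 16
v_total = 30 m/s

30 m/s


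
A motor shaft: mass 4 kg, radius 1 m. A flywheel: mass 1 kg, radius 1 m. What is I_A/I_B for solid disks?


Given: M1=4 kg, R1=1 m, M2=1 kg, R2=1 m
For a disk: I = (1/2)*M*R^2, so I_A/I_B = (M1*R1^2)/(M2*R2^2)
M1*R1^2 = 4*1 = 4
M2*R2^2 = 1*1 = 1
I_A/I_B = 4/1 = 4

4


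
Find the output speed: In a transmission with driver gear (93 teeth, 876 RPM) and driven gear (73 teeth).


Given: N1 = 93 teeth, w1 = 876 RPM, N2 = 73 teeth
Using N1*w1 = N2*w2
w2 = N1*w1 / N2
w2 = 93*876 / 73
w2 = 81468 / 73
w2 = 1116 RPM

1116 RPM


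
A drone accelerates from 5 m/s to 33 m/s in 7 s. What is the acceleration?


Given: initial velocity v0 = 5 m/s, final velocity v = 33 m/s, time t = 7 s
Using a = (v - v0) / t
a = (33 - 5) / 7
a = 28 / 7
a = 4 m/s^2

4 m/s^2


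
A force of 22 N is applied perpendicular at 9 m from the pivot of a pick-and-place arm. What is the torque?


Given: F = 22 N, r = 9 m, angle = 90 deg (perpendicular)
Using tau = F * r * sin(90)
sin(90) = 1
tau = 22 * 9 * 1
tau = 198 Nm

198 Nm


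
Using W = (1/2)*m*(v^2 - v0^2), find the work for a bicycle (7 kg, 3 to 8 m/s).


Given: m = 7 kg, v0 = 3 m/s, v = 8 m/s
Using W = (1/2)*m*(v^2 - v0^2)
v^2 = 8^2 = 64
v0^2 = 3^2 = 9
v^2 - v0^2 = 64 - 9 = 55
W = (1/2)*7*55 = 385/2 J

385/2 J


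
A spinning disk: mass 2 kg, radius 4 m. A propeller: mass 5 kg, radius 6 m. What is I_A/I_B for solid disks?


Given: M1=2 kg, R1=4 m, M2=5 kg, R2=6 m
For a disk: I = (1/2)*M*R^2, so I_A/I_B = (M1*R1^2)/(M2*R2^2)
M1*R1^2 = 2*16 = 32
M2*R2^2 = 5*36 = 180
I_A/I_B = 32/180 = 8/45

8/45


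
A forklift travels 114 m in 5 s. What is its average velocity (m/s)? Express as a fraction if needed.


Given: distance d = 114 m, time t = 5 s
Using v = d / t
v = 114 / 5
v = 114/5 m/s

114/5 m/s


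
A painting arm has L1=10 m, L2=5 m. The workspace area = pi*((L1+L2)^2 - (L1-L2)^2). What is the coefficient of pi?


Given: L1 = 10, L2 = 5
(L1+L2)^2 = (15)^2 = 225
(L1-L2)^2 = (5)^2 = 25
Difference = 225 - 25 = 200
This equals 4*L1*L2 = 4*10*5 = 200
Workspace area = 200*pi

200


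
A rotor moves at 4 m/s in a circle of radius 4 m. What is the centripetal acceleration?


Given: v = 4 m/s, r = 4 m
Using a_c = v^2 / r
a_c = 4^2 / 4
a_c = 16 / 4
a_c = 4 m/s^2

4 m/s^2


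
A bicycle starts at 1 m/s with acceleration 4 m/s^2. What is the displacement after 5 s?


Given: v0 = 1 m/s, a = 4 m/s^2, t = 5 s
Using s = v0*t + (1/2)*a*t^2
s = 1*5 + (1/2)*4*5^2
s = 5 + (1/2)*100
s = 5 + 50
s = 55

55 m


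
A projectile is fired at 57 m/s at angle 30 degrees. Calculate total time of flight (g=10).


Given: v0 = 57 m/s, theta = 30 deg, g = 10 m/s^2
sin(30) = 1/2
Using T = 2*v0*sin(theta) / g
T = 2*57*1/2 / 10
T = 57 / 10
T = 57/10 s

57/10 s


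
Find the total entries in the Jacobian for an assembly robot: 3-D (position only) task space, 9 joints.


Given: task space dimension = 3, joints = 9
Jacobian is a 3 x 9 matrix
Total entries = rows * columns
Total = 3 * 9
Total = 27

27


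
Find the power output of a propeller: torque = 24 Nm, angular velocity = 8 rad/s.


Given: tau = 24 Nm, omega = 8 rad/s
Using P = tau * omega
P = 24 * 8
P = 192 W

192 W


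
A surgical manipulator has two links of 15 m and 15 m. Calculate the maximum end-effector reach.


Given: L1 = 15 m, L2 = 15 m
For a 2-link planar arm, max reach = L1 + L2 (fully extended)
Max reach = 15 + 15
Max reach = 30 m

30 m


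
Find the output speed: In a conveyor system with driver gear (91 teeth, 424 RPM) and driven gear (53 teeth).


Given: N1 = 91 teeth, w1 = 424 RPM, N2 = 53 teeth
Using N1*w1 = N2*w2
w2 = N1*w1 / N2
w2 = 91*424 / 53
w2 = 38584 / 53
w2 = 728 RPM

728 RPM


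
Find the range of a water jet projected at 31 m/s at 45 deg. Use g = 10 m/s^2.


Given: v0 = 31 m/s, theta = 45 deg, g = 10 m/s^2
sin(2*45) = sin(90) = 1
Using R = v0^2 * sin(2*theta) / g
R = 31^2 * 1 / 10
R = 961 / 10
R = 961/10 m

961/10 m


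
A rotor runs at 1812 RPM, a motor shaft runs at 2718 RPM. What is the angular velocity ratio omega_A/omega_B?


Given: RPM_A = 1812, RPM_B = 2718
omega = 2*pi*RPM/60, so omega_A/omega_B = RPM_A / RPM_B
omega_A/omega_B = 1812 / 2718
omega_A/omega_B = 2/3

2/3


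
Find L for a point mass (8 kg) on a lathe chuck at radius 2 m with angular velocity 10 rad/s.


Given: m = 8 kg, r = 2 m, omega = 10 rad/s
For a point mass: I = m*r^2
I = 8*2^2 = 8*4 = 32
L = I*omega = 32*10
L = 320 kg*m^2/s

320 kg*m^2/s


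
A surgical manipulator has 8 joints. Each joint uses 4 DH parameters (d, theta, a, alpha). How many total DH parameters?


Given: 8 joints, 4 DH parameters per joint (d, theta, a, alpha)
Total DH parameters = number_of_joints * 4
Total = 8 * 4
Total = 32

32


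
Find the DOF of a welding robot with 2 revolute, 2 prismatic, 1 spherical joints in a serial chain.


Given: serial robot with 2 revolute, 2 prismatic, 1 spherical joints
DOF contribution per joint type: revolute=1, prismatic=1, spherical=3, fixed=0
DOF = 2*1 + 2*1 + 1*3
DOF = 7

7


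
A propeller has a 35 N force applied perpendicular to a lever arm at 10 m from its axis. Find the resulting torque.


Given: F = 35 N, r = 10 m, angle = 90 deg (perpendicular)
Using tau = F * r * sin(90)
sin(90) = 1
tau = 35 * 10 * 1
tau = 350 Nm

350 Nm


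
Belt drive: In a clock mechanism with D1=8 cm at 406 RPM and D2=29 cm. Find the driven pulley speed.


Given: D1 = 8 cm, w1 = 406 RPM, D2 = 29 cm
Using D1*w1 = D2*w2
w2 = D1*w1 / D2
w2 = 8*406 / 29
w2 = 3248 / 29
w2 = 112 RPM

112 RPM


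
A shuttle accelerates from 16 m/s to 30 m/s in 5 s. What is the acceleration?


Given: initial velocity v0 = 16 m/s, final velocity v = 30 m/s, time t = 5 s
Using a = (v - v0) / t
a = (30 - 16) / 5
a = 14 / 5
a = 14/5 m/s^2

14/5 m/s^2


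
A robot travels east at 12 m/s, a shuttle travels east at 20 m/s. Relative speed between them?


Given: v_A = 12 m/s east, v_B = 20 m/s east
Both move in the same direction; relative speed = |v_A - v_B|
|12 - 20| = |-8|
= 8 m/s

8 m/s


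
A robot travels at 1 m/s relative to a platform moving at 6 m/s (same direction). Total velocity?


Given: object velocity = 1 m/s, platform velocity = 6 m/s (same direction)
Using classical velocity addition: v_total = v_object + v_platform
v_total = 1 + 6
v_total = 7 m/s

7 m/s


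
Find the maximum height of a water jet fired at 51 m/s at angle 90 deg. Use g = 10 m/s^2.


Given: v0 = 51 m/s, theta = 90 deg, g = 10 m/s^2
sin^2(90) = 1
Using H = v0^2 * sin^2(theta) / (2*g)
H = 51^2 * 1 / (2*10)
H = 2601 * 1 / 20
H = 2601 / 20
H = 2601/20 m

2601/20 m


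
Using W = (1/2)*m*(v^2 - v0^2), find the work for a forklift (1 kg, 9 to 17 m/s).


Given: m = 1 kg, v0 = 9 m/s, v = 17 m/s
Using W = (1/2)*m*(v^2 - v0^2)
v^2 = 17^2 = 289
v0^2 = 9^2 = 81
v^2 - v0^2 = 289 - 81 = 208
W = (1/2)*1*208 = 104 J

104 J


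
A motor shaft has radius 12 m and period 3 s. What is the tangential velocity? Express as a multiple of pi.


Given: radius r = 12 m, period T = 3 s
Using v = 2*pi*r / T
v = 2*pi*12 / 3
v = 24*pi / 3
v = 8*pi m/s

8*pi m/s


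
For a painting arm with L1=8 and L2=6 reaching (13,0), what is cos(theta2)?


Given: L1 = 8, L2 = 6, target (x, y) = (13, 0)
Using cos(theta2) = (x^2 + y^2 - L1^2 - L2^2) / (2*L1*L2)
x^2 + y^2 = 13^2 + 0 = 169
L1^2 + L2^2 = 64 + 36 = 100
Numerator = 169 - 100 = 69
Denominator = 2*8*6 = 96
cos(theta2) = 69/96 = 23/32

23/32


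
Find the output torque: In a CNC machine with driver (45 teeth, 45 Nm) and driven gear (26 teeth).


Given: N1 = 45, N2 = 26, T1 = 45 Nm
Using T2/T1 = N2/N1
T2 = T1 * N2 / N1
T2 = 45 * 26 / 45
T2 = 1170 / 45
T2 = 26 Nm

26 Nm


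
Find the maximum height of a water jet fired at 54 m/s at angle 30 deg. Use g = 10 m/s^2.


Given: v0 = 54 m/s, theta = 30 deg, g = 10 m/s^2
sin^2(30) = 1/4
Using H = v0^2 * sin^2(theta) / (2*g)
H = 54^2 * 1/4 / (2*10)
H = 2916 * 1/4 / 20
H = 729 / 20
H = 729/20 m

729/20 m


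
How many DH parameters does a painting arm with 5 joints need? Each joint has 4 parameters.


Given: 5 joints, 4 DH parameters per joint (d, theta, a, alpha)
Total DH parameters = number_of_joints * 4
Total = 5 * 4
Total = 20

20


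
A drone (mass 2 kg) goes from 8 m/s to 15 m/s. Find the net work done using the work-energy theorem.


Given: m = 2 kg, v0 = 8 m/s, v = 15 m/s
Using W = (1/2)*m*(v^2 - v0^2)
v^2 = 15^2 = 225
v0^2 = 8^2 = 64
v^2 - v0^2 = 225 - 64 = 161
W = (1/2)*2*161 = 161 J

161 J


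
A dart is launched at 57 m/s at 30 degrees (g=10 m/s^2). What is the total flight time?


Given: v0 = 57 m/s, theta = 30 deg, g = 10 m/s^2
sin(30) = 1/2
Using T = 2*v0*sin(theta) / g
T = 2*57*1/2 / 10
T = 57 / 10
T = 57/10 s

57/10 s


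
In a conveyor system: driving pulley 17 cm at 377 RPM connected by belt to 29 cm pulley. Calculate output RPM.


Given: D1 = 17 cm, w1 = 377 RPM, D2 = 29 cm
Using D1*w1 = D2*w2
w2 = D1*w1 / D2
w2 = 17*377 / 29
w2 = 6409 / 29
w2 = 221 RPM

221 RPM


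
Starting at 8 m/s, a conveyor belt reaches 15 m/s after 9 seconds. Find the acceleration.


Given: initial velocity v0 = 8 m/s, final velocity v = 15 m/s, time t = 9 s
Using a = (v - v0) / t
a = (15 - 8) / 9
a = 7 / 9
a = 7/9 m/s^2

7/9 m/s^2


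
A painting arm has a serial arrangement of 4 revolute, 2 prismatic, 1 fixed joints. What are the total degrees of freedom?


Given: serial robot with 4 revolute, 2 prismatic, 1 fixed joints
DOF contribution per joint type: revolute=1, prismatic=1, spherical=3, fixed=0
DOF = 4*1 + 2*1 + 1*0
DOF = 6

6


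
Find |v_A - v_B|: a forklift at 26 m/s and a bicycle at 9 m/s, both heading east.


Given: v_A = 26 m/s east, v_B = 9 m/s east
Both move in the same direction; relative speed = |v_A - v_B|
|26 - 9| = |17|
= 17 m/s

17 m/s


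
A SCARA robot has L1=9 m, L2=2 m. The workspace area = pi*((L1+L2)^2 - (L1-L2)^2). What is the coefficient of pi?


Given: L1 = 9, L2 = 2
(L1+L2)^2 = (11)^2 = 121
(L1-L2)^2 = (7)^2 = 49
Difference = 121 - 49 = 72
This equals 4*L1*L2 = 4*9*2 = 72
Workspace area = 72*pi

72


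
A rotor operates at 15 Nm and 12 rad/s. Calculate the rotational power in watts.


Given: tau = 15 Nm, omega = 12 rad/s
Using P = tau * omega
P = 15 * 12
P = 180 W

180 W


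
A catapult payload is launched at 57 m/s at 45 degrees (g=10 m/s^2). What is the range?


Given: v0 = 57 m/s, theta = 45 deg, g = 10 m/s^2
sin(2*45) = sin(90) = 1
Using R = v0^2 * sin(2*theta) / g
R = 57^2 * 1 / 10
R = 3249 / 10
R = 3249/10 m

3249/10 m


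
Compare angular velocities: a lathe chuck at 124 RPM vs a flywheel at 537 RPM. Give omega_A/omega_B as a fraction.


Given: RPM_A = 124, RPM_B = 537
omega = 2*pi*RPM/60, so omega_A/omega_B = RPM_A / RPM_B
omega_A/omega_B = 124 / 537
omega_A/omega_B = 124/537

124/537


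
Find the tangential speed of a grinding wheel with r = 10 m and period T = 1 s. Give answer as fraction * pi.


Given: radius r = 10 m, period T = 1 s
Using v = 2*pi*r / T
v = 2*pi*10 / 1
v = 20*pi / 1
v = 20*pi m/s

20*pi m/s


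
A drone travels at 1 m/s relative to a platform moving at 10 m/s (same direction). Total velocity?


Given: object velocity = 1 m/s, platform velocity = 10 m/s (same direction)
Using classical velocity addition: v_total = v_object + v_platform
v_total = 1 + 10
v_total = 11 m/s

11 m/s


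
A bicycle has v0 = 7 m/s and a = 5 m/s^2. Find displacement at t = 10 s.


Given: v0 = 7 m/s, a = 5 m/s^2, t = 10 s
Using s = v0*t + (1/2)*a*t^2
s = 7*10 + (1/2)*5*10^2
s = 70 + (1/2)*500
s = 70 + 250
s = 320

320 m


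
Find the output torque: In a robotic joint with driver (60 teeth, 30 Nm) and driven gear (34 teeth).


Given: N1 = 60, N2 = 34, T1 = 30 Nm
Using T2/T1 = N2/N1
T2 = T1 * N2 / N1
T2 = 30 * 34 / 60
T2 = 1020 / 60
T2 = 17 Nm

17 Nm


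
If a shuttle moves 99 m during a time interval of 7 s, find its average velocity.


Given: distance d = 99 m, time t = 7 s
Using v = d / t
v = 99 / 7
v = 99/7 m/s

99/7 m/s


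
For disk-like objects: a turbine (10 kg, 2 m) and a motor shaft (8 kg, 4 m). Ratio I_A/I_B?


Given: M1=10 kg, R1=2 m, M2=8 kg, R2=4 m
For a disk: I = (1/2)*M*R^2, so I_A/I_B = (M1*R1^2)/(M2*R2^2)
M1*R1^2 = 10*4 = 40
M2*R2^2 = 8*16 = 128
I_A/I_B = 40/128 = 5/16

5/16


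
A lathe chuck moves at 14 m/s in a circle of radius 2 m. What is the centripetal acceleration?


Given: v = 14 m/s, r = 2 m
Using a_c = v^2 / r
a_c = 14^2 / 2
a_c = 196 / 2
a_c = 98 m/s^2

98 m/s^2


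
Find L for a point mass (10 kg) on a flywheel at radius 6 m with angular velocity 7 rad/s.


Given: m = 10 kg, r = 6 m, omega = 7 rad/s
For a point mass: I = m*r^2
I = 10*6^2 = 10*36 = 360
L = I*omega = 360*7
L = 2520 kg*m^2/s

2520 kg*m^2/s


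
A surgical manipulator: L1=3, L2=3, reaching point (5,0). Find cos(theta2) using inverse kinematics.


Given: L1 = 3, L2 = 3, target (x, y) = (5, 0)
Using cos(theta2) = (x^2 + y^2 - L1^2 - L2^2) / (2*L1*L2)
x^2 + y^2 = 5^2 + 0 = 25
L1^2 + L2^2 = 9 + 9 = 18
Numerator = 25 - 18 = 7
Denominator = 2*3*3 = 18
cos(theta2) = 7/18 = 7/18

7/18


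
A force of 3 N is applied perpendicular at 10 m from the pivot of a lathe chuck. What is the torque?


Given: F = 3 N, r = 10 m, angle = 90 deg (perpendicular)
Using tau = F * r * sin(90)
sin(90) = 1
tau = 3 * 10 * 1
tau = 30 Nm

30 Nm


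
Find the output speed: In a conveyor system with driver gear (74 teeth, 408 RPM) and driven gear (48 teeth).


Given: N1 = 74 teeth, w1 = 408 RPM, N2 = 48 teeth
Using N1*w1 = N2*w2
w2 = N1*w1 / N2
w2 = 74*408 / 48
w2 = 30192 / 48
w2 = 629 RPM

629 RPM


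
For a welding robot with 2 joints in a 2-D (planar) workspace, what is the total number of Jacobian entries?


Given: task space dimension = 2, joints = 2
Jacobian is a 2 x 2 matrix
Total entries = rows * columns
Total = 2 * 2
Total = 4

4


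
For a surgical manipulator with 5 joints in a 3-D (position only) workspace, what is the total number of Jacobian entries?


Given: task space dimension = 3, joints = 5
Jacobian is a 3 x 5 matrix
Total entries = rows * columns
Total = 3 * 5
Total = 15

15


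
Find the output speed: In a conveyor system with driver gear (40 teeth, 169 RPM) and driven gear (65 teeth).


Given: N1 = 40 teeth, w1 = 169 RPM, N2 = 65 teeth
Using N1*w1 = N2*w2
w2 = N1*w1 / N2
w2 = 40*169 / 65
w2 = 6760 / 65
w2 = 104 RPM

104 RPM


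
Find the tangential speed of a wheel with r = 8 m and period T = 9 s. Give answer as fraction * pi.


Given: radius r = 8 m, period T = 9 s
Using v = 2*pi*r / T
v = 2*pi*8 / 9
v = 16*pi / 9
v = 16/9*pi m/s

16/9*pi m/s


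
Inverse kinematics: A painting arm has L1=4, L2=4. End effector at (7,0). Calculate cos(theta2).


Given: L1 = 4, L2 = 4, target (x, y) = (7, 0)
Using cos(theta2) = (x^2 + y^2 - L1^2 - L2^2) / (2*L1*L2)
x^2 + y^2 = 7^2 + 0 = 49
L1^2 + L2^2 = 16 + 16 = 32
Numerator = 49 - 32 = 17
Denominator = 2*4*4 = 32
cos(theta2) = 17/32 = 17/32

17/32


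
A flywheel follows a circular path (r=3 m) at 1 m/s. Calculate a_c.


Given: v = 1 m/s, r = 3 m
Using a_c = v^2 / r
a_c = 1^2 / 3
a_c = 1 / 3
a_c = 1/3 m/s^2

1/3 m/s^2


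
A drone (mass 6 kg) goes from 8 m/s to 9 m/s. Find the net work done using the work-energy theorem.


Given: m = 6 kg, v0 = 8 m/s, v = 9 m/s
Using W = (1/2)*m*(v^2 - v0^2)
v^2 = 9^2 = 81
v0^2 = 8^2 = 64
v^2 - v0^2 = 81 - 64 = 17
W = (1/2)*6*17 = 51 J

51 J


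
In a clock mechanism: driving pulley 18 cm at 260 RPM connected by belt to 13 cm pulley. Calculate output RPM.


Given: D1 = 18 cm, w1 = 260 RPM, D2 = 13 cm
Using D1*w1 = D2*w2
w2 = D1*w1 / D2
w2 = 18*260 / 13
w2 = 4680 / 13
w2 = 360 RPM

360 RPM


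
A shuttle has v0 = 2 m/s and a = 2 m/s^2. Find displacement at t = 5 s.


Given: v0 = 2 m/s, a = 2 m/s^2, t = 5 s
Using s = v0*t + (1/2)*a*t^2
s = 2*5 + (1/2)*2*5^2
s = 10 + (1/2)*50
s = 10 + 25
s = 35

35 m


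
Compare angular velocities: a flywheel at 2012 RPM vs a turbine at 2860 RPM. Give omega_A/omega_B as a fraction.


Given: RPM_A = 2012, RPM_B = 2860
omega = 2*pi*RPM/60, so omega_A/omega_B = RPM_A / RPM_B
omega_A/omega_B = 2012 / 2860
omega_A/omega_B = 503/715

503/715


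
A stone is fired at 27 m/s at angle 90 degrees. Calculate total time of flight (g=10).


Given: v0 = 27 m/s, theta = 90 deg, g = 10 m/s^2
sin(90) = 1
Using T = 2*v0*sin(theta) / g
T = 2*27*1 / 10
T = 54 / 10
T = 27/5 s

27/5 s


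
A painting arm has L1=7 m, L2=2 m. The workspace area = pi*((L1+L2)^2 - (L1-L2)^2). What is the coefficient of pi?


Given: L1 = 7, L2 = 2
(L1+L2)^2 = (9)^2 = 81
(L1-L2)^2 = (5)^2 = 25
Difference = 81 - 25 = 56
This equals 4*L1*L2 = 4*7*2 = 56
Workspace area = 56*pi

56


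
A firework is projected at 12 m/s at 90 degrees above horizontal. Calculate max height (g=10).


Given: v0 = 12 m/s, theta = 90 deg, g = 10 m/s^2
sin^2(90) = 1
Using H = v0^2 * sin^2(theta) / (2*g)
H = 12^2 * 1 / (2*10)
H = 144 * 1 / 20
H = 144 / 20
H = 36/5 m

36/5 m


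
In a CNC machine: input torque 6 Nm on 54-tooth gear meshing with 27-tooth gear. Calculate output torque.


Given: N1 = 54, N2 = 27, T1 = 6 Nm
Using T2/T1 = N2/N1
T2 = T1 * N2 / N1
T2 = 6 * 27 / 54
T2 = 162 / 54
T2 = 3 Nm

3 Nm


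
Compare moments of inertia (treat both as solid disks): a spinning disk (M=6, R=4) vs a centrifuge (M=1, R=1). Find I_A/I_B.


Given: M1=6 kg, R1=4 m, M2=1 kg, R2=1 m
For a disk: I = (1/2)*M*R^2, so I_A/I_B = (M1*R1^2)/(M2*R2^2)
M1*R1^2 = 6*16 = 96
M2*R2^2 = 1*1 = 1
I_A/I_B = 96/1 = 96

96


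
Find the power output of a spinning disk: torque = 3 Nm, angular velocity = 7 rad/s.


Given: tau = 3 Nm, omega = 7 rad/s
Using P = tau * omega
P = 3 * 7
P = 21 W

21 W


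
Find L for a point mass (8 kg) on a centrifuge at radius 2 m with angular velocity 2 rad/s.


Given: m = 8 kg, r = 2 m, omega = 2 rad/s
For a point mass: I = m*r^2
I = 8*2^2 = 8*4 = 32
L = I*omega = 32*2
L = 64 kg*m^2/s

64 kg*m^2/s


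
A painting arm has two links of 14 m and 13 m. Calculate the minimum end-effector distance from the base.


Given: L1 = 14 m, L2 = 13 m
For a 2-link planar arm, min reach = |L1 - L2| (second link folded back)
Min reach = |14 - 13|
Min reach = 1 m

1 m


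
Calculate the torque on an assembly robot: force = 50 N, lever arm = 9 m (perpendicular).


Given: F = 50 N, r = 9 m, angle = 90 deg (perpendicular)
Using tau = F * r * sin(90)
sin(90) = 1
tau = 50 * 9 * 1
tau = 450 Nm

450 Nm


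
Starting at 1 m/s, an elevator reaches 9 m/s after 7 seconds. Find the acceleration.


Given: initial velocity v0 = 1 m/s, final velocity v = 9 m/s, time t = 7 s
Using a = (v - v0) / t
a = (9 - 1) / 7
a = 8 / 7
a = 8/7 m/s^2

8/7 m/s^2


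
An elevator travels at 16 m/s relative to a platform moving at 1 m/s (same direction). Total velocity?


Given: object velocity = 16 m/s, platform velocity = 1 m/s (same direction)
Using classical velocity addition: v_total = v_object + v_platform
v_total = 16 + 1
v_total = 17 m/s

17 m/s


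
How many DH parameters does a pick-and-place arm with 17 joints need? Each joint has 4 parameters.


Given: 17 joints, 4 DH parameters per joint (d, theta, a, alpha)
Total DH parameters = number_of_joints * 4
Total = 17 * 4
Total = 68

68


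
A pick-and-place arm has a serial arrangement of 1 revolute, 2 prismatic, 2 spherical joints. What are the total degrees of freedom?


Given: serial robot with 1 revolute, 2 prismatic, 2 spherical joints
DOF contribution per joint type: revolute=1, prismatic=1, spherical=3, fixed=0
DOF = 1*1 + 2*1 + 2*3
DOF = 9

9


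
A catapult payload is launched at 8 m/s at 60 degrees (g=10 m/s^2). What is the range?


Given: v0 = 8 m/s, theta = 60 deg, g = 10 m/s^2
sin(2*60) = sin(120) = sqrt(3)/2
Using R = v0^2 * sin(2*theta) / g
R = 8^2 * (sqrt(3)/2) / 10
R = 64 * sqrt(3) / 20
R = 16/5*sqrt(3) m

16/5*sqrt(3) m


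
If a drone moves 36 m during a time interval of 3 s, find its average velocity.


Given: distance d = 36 m, time t = 3 s
Using v = d / t
v = 36 / 3
v = 12 m/s

12 m/s


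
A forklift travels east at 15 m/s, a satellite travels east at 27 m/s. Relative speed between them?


Given: v_A = 15 m/s east, v_B = 27 m/s east
Both move in the same direction; relative speed = |v_A - v_B|
|15 - 27| = |-12|
= 12 m/s

12 m/s


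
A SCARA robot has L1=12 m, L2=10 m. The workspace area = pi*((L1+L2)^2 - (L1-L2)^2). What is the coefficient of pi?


Given: L1 = 12, L2 = 10
(L1+L2)^2 = (22)^2 = 484
(L1-L2)^2 = (2)^2 = 4
Difference = 484 - 4 = 480
This equals 4*L1*L2 = 4*12*10 = 480
Workspace area = 480*pi

480


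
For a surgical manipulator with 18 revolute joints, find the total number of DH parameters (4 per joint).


Given: 18 joints, 4 DH parameters per joint (d, theta, a, alpha)
Total DH parameters = number_of_joints * 4
Total = 18 * 4
Total = 72

72


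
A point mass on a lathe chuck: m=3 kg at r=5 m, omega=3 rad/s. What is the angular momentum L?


Given: m = 3 kg, r = 5 m, omega = 3 rad/s
For a point mass: I = m*r^2
I = 3*5^2 = 3*25 = 75
L = I*omega = 75*3
L = 225 kg*m^2/s

225 kg*m^2/s


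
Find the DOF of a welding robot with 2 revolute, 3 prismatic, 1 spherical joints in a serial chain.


Given: serial robot with 2 revolute, 3 prismatic, 1 spherical joints
DOF contribution per joint type: revolute=1, prismatic=1, spherical=3, fixed=0
DOF = 2*1 + 3*1 + 1*3
DOF = 8

8


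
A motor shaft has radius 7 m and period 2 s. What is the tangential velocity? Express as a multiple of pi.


Given: radius r = 7 m, period T = 2 s
Using v = 2*pi*r / T
v = 2*pi*7 / 2
v = 14*pi / 2
v = 7*pi m/s

7*pi m/s


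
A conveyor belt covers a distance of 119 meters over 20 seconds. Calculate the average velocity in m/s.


Given: distance d = 119 m, time t = 20 s
Using v = d / t
v = 119 / 20
v = 119/20 m/s

119/20 m/s


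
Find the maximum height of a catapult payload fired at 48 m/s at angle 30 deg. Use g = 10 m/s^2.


Given: v0 = 48 m/s, theta = 30 deg, g = 10 m/s^2
sin^2(30) = 1/4
Using H = v0^2 * sin^2(theta) / (2*g)
H = 48^2 * 1/4 / (2*10)
H = 2304 * 1/4 / 20
H = 576 / 20
H = 144/5 m

144/5 m


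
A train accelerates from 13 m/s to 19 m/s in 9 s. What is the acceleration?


Given: initial velocity v0 = 13 m/s, final velocity v = 19 m/s, time t = 9 s
Using a = (v - v0) / t
a = (19 - 13) / 9
a = 6 / 9
a = 2/3 m/s^2

2/3 m/s^2


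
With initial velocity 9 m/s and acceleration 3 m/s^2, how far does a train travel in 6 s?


Given: v0 = 9 m/s, a = 3 m/s^2, t = 6 s
Using s = v0*t + (1/2)*a*t^2
s = 9*6 + (1/2)*3*6^2
s = 54 + (1/2)*108
s = 54 + 54
s = 108

108 m


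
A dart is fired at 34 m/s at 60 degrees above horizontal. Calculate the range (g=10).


Given: v0 = 34 m/s, theta = 60 deg, g = 10 m/s^2
sin(2*60) = sin(120) = sqrt(3)/2
Using R = v0^2 * sin(2*theta) / g
R = 34^2 * (sqrt(3)/2) / 10
R = 1156 * sqrt(3) / 20
R = 289/5*sqrt(3) m

289/5*sqrt(3) m


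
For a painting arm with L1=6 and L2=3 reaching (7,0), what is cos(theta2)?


Given: L1 = 6, L2 = 3, target (x, y) = (7, 0)
Using cos(theta2) = (x^2 + y^2 - L1^2 - L2^2) / (2*L1*L2)
x^2 + y^2 = 7^2 + 0 = 49
L1^2 + L2^2 = 36 + 9 = 45
Numerator = 49 - 45 = 4
Denominator = 2*6*3 = 36
cos(theta2) = 4/36 = 1/9

1/9


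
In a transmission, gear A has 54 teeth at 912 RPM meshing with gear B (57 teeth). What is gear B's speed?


Given: N1 = 54 teeth, w1 = 912 RPM, N2 = 57 teeth
Using N1*w1 = N2*w2
w2 = N1*w1 / N2
w2 = 54*912 / 57
w2 = 49248 / 57
w2 = 864 RPM

864 RPM


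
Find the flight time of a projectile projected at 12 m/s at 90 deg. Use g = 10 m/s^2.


Given: v0 = 12 m/s, theta = 90 deg, g = 10 m/s^2
sin(90) = 1
Using T = 2*v0*sin(theta) / g
T = 2*12*1 / 10
T = 24 / 10
T = 12/5 s

12/5 s


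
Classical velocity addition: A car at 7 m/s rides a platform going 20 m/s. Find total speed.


Given: object velocity = 7 m/s, platform velocity = 20 m/s (same direction)
Using classical velocity addition: v_total = v_object + v_platform
v_total = 7 + 20
v_total = 27 m/s

27 m/s


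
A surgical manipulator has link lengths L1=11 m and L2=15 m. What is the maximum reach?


Given: L1 = 11 m, L2 = 15 m
For a 2-link planar arm, max reach = L1 + L2 (fully extended)
Max reach = 11 + 15
Max reach = 26 m

26 m


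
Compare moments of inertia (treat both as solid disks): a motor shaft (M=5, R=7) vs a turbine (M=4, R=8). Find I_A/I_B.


Given: M1=5 kg, R1=7 m, M2=4 kg, R2=8 m
For a disk: I = (1/2)*M*R^2, so I_A/I_B = (M1*R1^2)/(M2*R2^2)
M1*R1^2 = 5*49 = 245
M2*R2^2 = 4*64 = 256
I_A/I_B = 245/256 = 245/256

245/256


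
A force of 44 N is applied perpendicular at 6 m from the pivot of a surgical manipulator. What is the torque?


Given: F = 44 N, r = 6 m, angle = 90 deg (perpendicular)
Using tau = F * r * sin(90)
sin(90) = 1
tau = 44 * 6 * 1
tau = 264 Nm

264 Nm


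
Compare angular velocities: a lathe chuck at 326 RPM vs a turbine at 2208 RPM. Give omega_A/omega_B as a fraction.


Given: RPM_A = 326, RPM_B = 2208
omega = 2*pi*RPM/60, so omega_A/omega_B = RPM_A / RPM_B
omega_A/omega_B = 326 / 2208
omega_A/omega_B = 163/1104

163/1104


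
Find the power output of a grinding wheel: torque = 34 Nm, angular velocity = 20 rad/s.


Given: tau = 34 Nm, omega = 20 rad/s
Using P = tau * omega
P = 34 * 20
P = 680 W

680 W


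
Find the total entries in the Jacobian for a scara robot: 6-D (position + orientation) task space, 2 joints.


Given: task space dimension = 6, joints = 2
Jacobian is a 6 x 2 matrix
Total entries = rows * columns
Total = 6 * 2
Total = 12

12


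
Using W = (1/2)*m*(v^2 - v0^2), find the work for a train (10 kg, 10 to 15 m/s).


Given: m = 10 kg, v0 = 10 m/s, v = 15 m/s
Using W = (1/2)*m*(v^2 - v0^2)
v^2 = 15^2 = 225
v0^2 = 10^2 = 100
v^2 - v0^2 = 225 - 100 = 125
W = (1/2)*10*125 = 625 J

625 J


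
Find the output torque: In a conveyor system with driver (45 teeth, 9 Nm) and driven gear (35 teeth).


Given: N1 = 45, N2 = 35, T1 = 9 Nm
Using T2/T1 = N2/N1
T2 = T1 * N2 / N1
T2 = 9 * 35 / 45
T2 = 315 / 45
T2 = 7 Nm

7 Nm


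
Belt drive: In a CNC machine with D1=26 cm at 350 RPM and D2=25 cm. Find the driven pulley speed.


Given: D1 = 26 cm, w1 = 350 RPM, D2 = 25 cm
Using D1*w1 = D2*w2
w2 = D1*w1 / D2
w2 = 26*350 / 25
w2 = 9100 / 25
w2 = 364 RPM

364 RPM


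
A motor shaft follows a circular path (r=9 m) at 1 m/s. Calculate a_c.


Given: v = 1 m/s, r = 9 m
Using a_c = v^2 / r
a_c = 1^2 / 9
a_c = 1 / 9
a_c = 1/9 m/s^2

1/9 m/s^2


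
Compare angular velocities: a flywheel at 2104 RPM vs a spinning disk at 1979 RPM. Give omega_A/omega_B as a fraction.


Given: RPM_A = 2104, RPM_B = 1979
omega = 2*pi*RPM/60, so omega_A/omega_B = RPM_A / RPM_B
omega_A/omega_B = 2104 / 1979
omega_A/omega_B = 2104/1979

2104/1979


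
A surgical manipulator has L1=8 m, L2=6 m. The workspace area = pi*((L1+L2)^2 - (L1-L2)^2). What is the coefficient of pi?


Given: L1 = 8, L2 = 6
(L1+L2)^2 = (14)^2 = 196
(L1-L2)^2 = (2)^2 = 4
Difference = 196 - 4 = 192
This equals 4*L1*L2 = 4*8*6 = 192
Workspace area = 192*pi

192


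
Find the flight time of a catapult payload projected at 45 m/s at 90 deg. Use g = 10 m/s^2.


Given: v0 = 45 m/s, theta = 90 deg, g = 10 m/s^2
sin(90) = 1
Using T = 2*v0*sin(theta) / g
T = 2*45*1 / 10
T = 90 / 10
T = 9 s

9 s


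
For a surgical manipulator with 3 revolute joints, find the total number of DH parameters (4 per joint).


Given: 3 joints, 4 DH parameters per joint (d, theta, a, alpha)
Total DH parameters = number_of_joints * 4
Total = 3 * 4
Total = 12

12


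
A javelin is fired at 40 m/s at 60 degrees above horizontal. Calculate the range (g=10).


Given: v0 = 40 m/s, theta = 60 deg, g = 10 m/s^2
sin(2*60) = sin(120) = sqrt(3)/2
Using R = v0^2 * sin(2*theta) / g
R = 40^2 * (sqrt(3)/2) / 10
R = 1600 * sqrt(3) / 20
R = 80*sqrt(3) m

80*sqrt(3) m


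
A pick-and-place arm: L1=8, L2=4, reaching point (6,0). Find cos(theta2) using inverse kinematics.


Given: L1 = 8, L2 = 4, target (x, y) = (6, 0)
Using cos(theta2) = (x^2 + y^2 - L1^2 - L2^2) / (2*L1*L2)
x^2 + y^2 = 6^2 + 0 = 36
L1^2 + L2^2 = 64 + 16 = 80
Numerator = 36 - 80 = -44
Denominator = 2*8*4 = 64
cos(theta2) = -44/64 = -11/16

-11/16


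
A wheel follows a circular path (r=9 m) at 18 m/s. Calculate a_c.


Given: v = 18 m/s, r = 9 m
Using a_c = v^2 / r
a_c = 18^2 / 9
a_c = 324 / 9
a_c = 36 m/s^2

36 m/s^2


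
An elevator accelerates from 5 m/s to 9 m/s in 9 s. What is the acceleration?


Given: initial velocity v0 = 5 m/s, final velocity v = 9 m/s, time t = 9 s
Using a = (v - v0) / t
a = (9 - 5) / 9
a = 4 / 9
a = 4/9 m/s^2

4/9 m/s^2


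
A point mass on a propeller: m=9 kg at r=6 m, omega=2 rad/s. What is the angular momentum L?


Given: m = 9 kg, r = 6 m, omega = 2 rad/s
For a point mass: I = m*r^2
I = 9*6^2 = 9*36 = 324
L = I*omega = 324*2
L = 648 kg*m^2/s

648 kg*m^2/s


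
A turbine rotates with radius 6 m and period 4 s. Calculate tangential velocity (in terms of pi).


Given: radius r = 6 m, period T = 4 s
Using v = 2*pi*r / T
v = 2*pi*6 / 4
v = 12*pi / 4
v = 3*pi m/s

3*pi m/s


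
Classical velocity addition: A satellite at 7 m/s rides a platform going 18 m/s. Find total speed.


Given: object velocity = 7 m/s, platform velocity = 18 m/s (same direction)
Using classical velocity addition: v_total = v_object + v_platform
v_total = 7 + 18
v_total = 25 m/s

25 m/s
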